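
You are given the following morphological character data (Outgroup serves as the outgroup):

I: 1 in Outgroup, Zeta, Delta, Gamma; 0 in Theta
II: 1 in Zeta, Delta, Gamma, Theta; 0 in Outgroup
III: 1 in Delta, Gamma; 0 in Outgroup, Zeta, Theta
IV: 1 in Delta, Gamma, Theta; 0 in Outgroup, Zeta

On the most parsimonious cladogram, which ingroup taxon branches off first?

Zeta

Character polarity is set by the outgroup: the derived state is whichever differs from the outgroup's state, so for I the derived state is '0', and for the remaining characters it is '1'.
I: derived state '0' in Theta only — an autapomorphy, so it tells us nothing about relationships among taxa.
All ingroup taxa share the derived state '1' for II; it defines the ingroup but does not resolve relationships within it.
III: derived state '1' in Delta and Gamma only — synapomorphy for {Delta, Gamma}.
IV (derived state '1') is shared by Delta, Gamma, and Theta — a synapomorphy uniting that clade.
Most parsimonious ingroup topology: (Zeta,((Delta,Gamma),Theta)).
Zeta is sister to the clade containing all other ingroup taxa, so it is the earliest-diverging (most basal) ingroup lineage.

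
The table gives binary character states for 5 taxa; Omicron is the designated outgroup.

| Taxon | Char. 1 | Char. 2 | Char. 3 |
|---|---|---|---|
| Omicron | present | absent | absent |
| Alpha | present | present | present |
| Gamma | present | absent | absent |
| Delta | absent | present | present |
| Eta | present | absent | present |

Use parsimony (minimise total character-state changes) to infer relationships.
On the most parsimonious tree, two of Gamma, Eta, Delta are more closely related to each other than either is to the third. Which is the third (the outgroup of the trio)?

Gamma

Character polarity is set by the outgroup: the derived state is whichever differs from the outgroup's state, so for Char. 1 the derived state is 'absent', and for the remaining characters it is 'present'.
Char. 1: derived state 'absent' in Delta only — an autapomorphy, so it tells us nothing about relationships among taxa.
Char. 2: derived state 'present' in Alpha and Delta only — synapomorphy for {Alpha, Delta}.
Only Alpha, Delta, and Eta show the derived state 'present' for Char. 3, supporting them as a clade.
Most parsimonious ingroup topology: (((Alpha,Delta),Eta),Gamma).
Eta and Delta share a more recent common ancestor with each other than either does with Gamma, so Gamma is the least closely related of the three.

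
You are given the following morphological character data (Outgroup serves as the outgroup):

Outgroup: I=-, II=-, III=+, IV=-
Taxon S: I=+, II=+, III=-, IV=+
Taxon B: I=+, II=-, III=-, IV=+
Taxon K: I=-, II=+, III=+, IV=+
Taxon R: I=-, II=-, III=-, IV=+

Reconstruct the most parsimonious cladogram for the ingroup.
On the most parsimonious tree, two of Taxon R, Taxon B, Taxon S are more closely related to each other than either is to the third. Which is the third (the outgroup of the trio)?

Character polarity is set by the outgroup: the derived state is whichever differs from the outgroup's state, so for III the derived state is '-', and for the remaining characters it is '+'.
Only Taxon B and Taxon S show the derived state '+' for I, supporting them as a clade.
II (state '+') occurs in Taxon K and Taxon S but conflicts with the nesting implied by the other characters — most parsimoniously interpreted as homoplasy.
III: derived state '-' in Taxon B, Taxon R, and Taxon S only — synapomorphy for {Taxon B, Taxon R, Taxon S}.
IV (derived state '+') is shared by all ingroup taxa — unites the whole ingroup.
Most parsimonious ingroup topology: (((Taxon S,Taxon B),Taxon R),Taxon K).
Taxon S and Taxon B share a more recent common ancestor with each other than either does with Taxon R, so Taxon R is the least closely related of the three.

Taxon R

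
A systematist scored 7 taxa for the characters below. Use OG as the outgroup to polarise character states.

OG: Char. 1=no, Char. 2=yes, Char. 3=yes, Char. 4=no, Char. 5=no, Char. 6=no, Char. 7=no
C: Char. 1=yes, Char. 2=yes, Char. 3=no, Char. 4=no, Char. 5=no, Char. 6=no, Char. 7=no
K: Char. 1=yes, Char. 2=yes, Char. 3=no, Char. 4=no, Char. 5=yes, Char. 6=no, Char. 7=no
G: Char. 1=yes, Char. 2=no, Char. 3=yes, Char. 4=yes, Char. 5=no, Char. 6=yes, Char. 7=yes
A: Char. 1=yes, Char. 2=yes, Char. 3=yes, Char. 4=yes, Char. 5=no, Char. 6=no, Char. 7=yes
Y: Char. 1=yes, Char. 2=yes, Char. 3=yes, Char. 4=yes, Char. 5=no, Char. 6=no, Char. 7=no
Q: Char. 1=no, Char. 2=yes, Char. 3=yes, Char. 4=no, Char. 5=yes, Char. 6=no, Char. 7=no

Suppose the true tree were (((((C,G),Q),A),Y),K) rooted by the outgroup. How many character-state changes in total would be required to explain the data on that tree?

Map each character onto (((((C,G),Q),A),Y),K) (rooted by OG) and count the minimum state changes it requires (Fitch parsimony):
Char. 1: 2; Char. 2: 1; Char. 3: 2; Char. 4: 3; Char. 5: 2; Char. 6: 1; Char. 7: 2.
Total tree length = 13.

13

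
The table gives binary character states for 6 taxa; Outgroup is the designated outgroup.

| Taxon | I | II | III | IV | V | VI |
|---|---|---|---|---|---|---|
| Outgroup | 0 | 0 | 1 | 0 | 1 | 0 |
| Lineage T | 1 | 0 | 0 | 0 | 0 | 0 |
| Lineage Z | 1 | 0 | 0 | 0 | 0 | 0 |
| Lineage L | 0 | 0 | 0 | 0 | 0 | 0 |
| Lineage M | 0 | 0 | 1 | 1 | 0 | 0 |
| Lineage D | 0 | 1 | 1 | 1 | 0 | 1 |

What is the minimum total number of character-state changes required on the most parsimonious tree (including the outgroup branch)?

Character polarity is set by the outgroup: the derived state is whichever differs from the outgroup's state, so for III, V the derived state is '0', and for the remaining characters it is '1'.
I (derived state '1') is shared by Lineage T and Lineage Z — a synapomorphy uniting that clade.
II (derived state '1') is unique to Lineage D (autapomorphy; uninformative for grouping).
III (derived state '0') is shared by Lineage L, Lineage T, and Lineage Z — a synapomorphy uniting that clade.
Only Lineage D and Lineage M show the derived state '1' for IV, supporting them as a clade.
V (derived state '0') is shared by all ingroup taxa — unites the whole ingroup.
VI (derived state '1') is unique to Lineage D (autapomorphy; uninformative for grouping).
Most parsimonious ingroup topology: (((Lineage T,Lineage Z),Lineage L),(Lineage M,Lineage D)).
Changes per character on this tree: I: 1; II: 1; III: 1; IV: 1; V: 1; VI: 1.
Total = 6.

6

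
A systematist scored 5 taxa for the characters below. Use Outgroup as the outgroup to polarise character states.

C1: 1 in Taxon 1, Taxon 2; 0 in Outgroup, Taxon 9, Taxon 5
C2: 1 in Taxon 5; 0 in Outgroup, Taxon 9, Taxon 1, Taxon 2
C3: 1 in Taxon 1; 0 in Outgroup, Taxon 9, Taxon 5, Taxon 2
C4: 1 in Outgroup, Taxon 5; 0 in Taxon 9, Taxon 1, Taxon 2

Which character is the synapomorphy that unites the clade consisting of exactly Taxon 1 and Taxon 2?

C1

Character polarity is set by the outgroup: the derived state is whichever differs from the outgroup's state, so for C4 the derived state is '0', and for the remaining characters it is '1'.
Only Taxon 1 and Taxon 2 show the derived state '1' for C1, supporting them as a clade.
C2: derived state '1' in Taxon 5 only — an autapomorphy, so it tells us nothing about relationships among taxa.
C3: derived state '1' in Taxon 1 only — an autapomorphy, so it tells us nothing about relationships among taxa.
C4 (derived state '0') is shared by Taxon 1, Taxon 2, and Taxon 9 — a synapomorphy uniting that clade.
Most parsimonious ingroup topology: ((Taxon 9,(Taxon 1,Taxon 2)),Taxon 5).
The clade {Taxon 1, Taxon 2} is supported by C1: its derived state '1' occurs in exactly those taxa and in no other taxon (including the outgroup).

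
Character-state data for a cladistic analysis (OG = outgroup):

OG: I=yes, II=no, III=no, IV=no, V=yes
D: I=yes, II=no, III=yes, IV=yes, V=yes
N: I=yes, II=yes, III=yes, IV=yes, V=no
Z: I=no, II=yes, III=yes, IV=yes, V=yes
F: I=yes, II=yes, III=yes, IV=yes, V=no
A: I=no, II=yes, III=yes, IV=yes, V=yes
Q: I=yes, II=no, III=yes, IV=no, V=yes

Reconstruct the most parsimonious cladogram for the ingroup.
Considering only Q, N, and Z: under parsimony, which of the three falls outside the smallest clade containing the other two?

Character polarity is set by the outgroup: the derived state is whichever differs from the outgroup's state, so for I, V the derived state is 'no', and for the remaining characters it is 'yes'.
I: derived state 'no' in A and Z only — synapomorphy for {A, Z}.
II (derived state 'yes') is shared by A, F, N, and Z — a synapomorphy uniting that clade.
All ingroup taxa share the derived state 'yes' for III; it defines the ingroup but does not resolve relationships within it.
IV (derived state 'yes') is shared by A, D, F, N, and Z — a synapomorphy uniting that clade.
Only F and N show the derived state 'no' for V, supporting them as a clade.
Most parsimonious ingroup topology: ((D,((N,F),(Z,A))),Q).
Z and N share a more recent common ancestor with each other than either does with Q, so Q is the least closely related of the three.

Q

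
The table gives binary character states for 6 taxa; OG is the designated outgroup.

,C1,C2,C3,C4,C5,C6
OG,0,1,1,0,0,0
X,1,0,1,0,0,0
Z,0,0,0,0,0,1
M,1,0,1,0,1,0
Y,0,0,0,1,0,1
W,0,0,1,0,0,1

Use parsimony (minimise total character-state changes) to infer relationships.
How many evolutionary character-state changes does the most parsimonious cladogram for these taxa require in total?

Character polarity is set by the outgroup: the derived state is whichever differs from the outgroup's state, so for C2, C3 the derived state is '0', and for the remaining characters it is '1'.
C1 (derived state '1') is shared by M and X — a synapomorphy uniting that clade.
All ingroup taxa share the derived state '0' for C2; it defines the ingroup but does not resolve relationships within it.
Only Y and Z show the derived state '0' for C3, supporting them as a clade.
C4 (derived state '1') is unique to Y (autapomorphy; uninformative for grouping).
C5 (derived state '1') is unique to M (autapomorphy; uninformative for grouping).
C6: derived state '1' in W, Y, and Z only — synapomorphy for {W, Y, Z}.
Most parsimonious ingroup topology: ((M,X),((Y,Z),W)).
Changes per character on this tree: C1: 1; C2: 1; C3: 1; C4: 1; C5: 1; C6: 1.
Total = 6.

6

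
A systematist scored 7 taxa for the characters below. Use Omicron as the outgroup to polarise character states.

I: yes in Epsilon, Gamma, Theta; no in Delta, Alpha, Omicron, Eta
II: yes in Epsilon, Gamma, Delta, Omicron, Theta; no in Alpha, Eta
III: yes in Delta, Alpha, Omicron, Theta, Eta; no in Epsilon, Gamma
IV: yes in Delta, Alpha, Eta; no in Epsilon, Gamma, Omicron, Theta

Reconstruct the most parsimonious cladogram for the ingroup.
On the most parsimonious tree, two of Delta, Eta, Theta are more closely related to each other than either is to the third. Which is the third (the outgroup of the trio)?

Theta

Character polarity is set by the outgroup: the derived state is whichever differs from the outgroup's state, so for II, III the derived state is 'no', and for the remaining characters it is 'yes'.
I: derived state 'yes' in Epsilon, Gamma, and Theta only — synapomorphy for {Epsilon, Gamma, Theta}.
Only Alpha and Eta show the derived state 'no' for II, supporting them as a clade.
III (derived state 'no') is shared by Epsilon and Gamma — a synapomorphy uniting that clade.
Only Alpha, Delta, and Eta show the derived state 'yes' for IV, supporting them as a clade.
Most parsimonious ingroup topology: (((Alpha,Eta),Delta),((Epsilon,Gamma),Theta)).
Delta and Eta share a more recent common ancestor with each other than either does with Theta, so Theta is the least closely related of the three.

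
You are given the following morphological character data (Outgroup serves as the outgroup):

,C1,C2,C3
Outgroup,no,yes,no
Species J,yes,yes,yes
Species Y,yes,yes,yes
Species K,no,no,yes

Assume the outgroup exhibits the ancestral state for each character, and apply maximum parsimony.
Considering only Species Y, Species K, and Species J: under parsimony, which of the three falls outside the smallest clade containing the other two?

Character polarity is set by the outgroup: the derived state is whichever differs from the outgroup's state, so for C2 the derived state is 'no', and for the remaining characters it is 'yes'.
C1: derived state 'yes' in Species J and Species Y only — synapomorphy for {Species J, Species Y}.
C2: derived state 'no' in Species K only — an autapomorphy, so it tells us nothing about relationships among taxa.
C3 (derived state 'yes') is shared by all ingroup taxa — unites the whole ingroup.
Most parsimonious ingroup topology: ((Species J,Species Y),Species K).
Species J and Species Y share a more recent common ancestor with each other than either does with Species K, so Species K is the least closely related of the three.

Species K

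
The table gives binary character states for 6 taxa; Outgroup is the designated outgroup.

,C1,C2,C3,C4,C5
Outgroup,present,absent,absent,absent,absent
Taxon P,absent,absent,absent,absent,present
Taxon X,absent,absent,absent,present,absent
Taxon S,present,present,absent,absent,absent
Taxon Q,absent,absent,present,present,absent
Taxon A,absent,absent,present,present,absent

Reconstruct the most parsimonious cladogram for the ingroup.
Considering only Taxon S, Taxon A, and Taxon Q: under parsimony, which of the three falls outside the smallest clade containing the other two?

Character polarity is set by the outgroup: the derived state is whichever differs from the outgroup's state, so for C1 the derived state is 'absent', and for the remaining characters it is 'present'.
C1: derived state 'absent' in Taxon A, Taxon P, Taxon Q, and Taxon X only — synapomorphy for {Taxon A, Taxon P, Taxon Q, Taxon X}.
C2: derived state 'present' in Taxon S only — an autapomorphy, so it tells us nothing about relationships among taxa.
C3 (derived state 'present') is shared by Taxon A and Taxon Q — a synapomorphy uniting that clade.
C4 (derived state 'present') is shared by Taxon A, Taxon Q, and Taxon X — a synapomorphy uniting that clade.
C5 (derived state 'present') is unique to Taxon P (autapomorphy; uninformative for grouping).
Most parsimonious ingroup topology: ((Taxon P,(Taxon X,(Taxon Q,Taxon A))),Taxon S).
Taxon Q and Taxon A share a more recent common ancestor with each other than either does with Taxon S, so Taxon S is the least closely related of the three.

Taxon S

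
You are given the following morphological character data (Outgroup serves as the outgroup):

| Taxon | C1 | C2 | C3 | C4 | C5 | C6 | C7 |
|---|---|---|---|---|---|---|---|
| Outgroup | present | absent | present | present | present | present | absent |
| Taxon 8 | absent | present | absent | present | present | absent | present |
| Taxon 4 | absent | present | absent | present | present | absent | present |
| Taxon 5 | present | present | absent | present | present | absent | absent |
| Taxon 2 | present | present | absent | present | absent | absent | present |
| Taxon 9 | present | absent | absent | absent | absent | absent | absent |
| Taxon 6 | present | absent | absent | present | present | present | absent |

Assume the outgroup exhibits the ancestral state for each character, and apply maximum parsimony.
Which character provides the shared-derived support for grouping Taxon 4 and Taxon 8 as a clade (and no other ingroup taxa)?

Character polarity is set by the outgroup: the derived state is whichever differs from the outgroup's state, so for C1, C3, C4, C5, C6 the derived state is 'absent', and for the remaining characters it is 'present'.
C1 (derived state 'absent') is shared by Taxon 4 and Taxon 8 — a synapomorphy uniting that clade.
Only Taxon 2, Taxon 4, Taxon 5, and Taxon 8 show the derived state 'present' for C2, supporting them as a clade.
C3 (derived state 'absent') is shared by all ingroup taxa — unites the whole ingroup.
C4 (derived state 'absent') is unique to Taxon 9 (autapomorphy; uninformative for grouping).
C5 (state 'absent') occurs in Taxon 2 and Taxon 9 but conflicts with the nesting implied by the other characters — most parsimoniously interpreted as homoplasy.
C6: derived state 'absent' in Taxon 2, Taxon 4, Taxon 5, Taxon 8, and Taxon 9 only — synapomorphy for {Taxon 2, Taxon 4, Taxon 5, Taxon 8, Taxon 9}.
C7: derived state 'present' in Taxon 2, Taxon 4, and Taxon 8 only — synapomorphy for {Taxon 2, Taxon 4, Taxon 8}.
Most parsimonious ingroup topology: (((((Taxon 8,Taxon 4),Taxon 2),Taxon 5),Taxon 9),Taxon 6).
The clade {Taxon 4, Taxon 8} is supported by C1: its derived state 'absent' occurs in exactly those taxa and in no other taxon (including the outgroup).

C1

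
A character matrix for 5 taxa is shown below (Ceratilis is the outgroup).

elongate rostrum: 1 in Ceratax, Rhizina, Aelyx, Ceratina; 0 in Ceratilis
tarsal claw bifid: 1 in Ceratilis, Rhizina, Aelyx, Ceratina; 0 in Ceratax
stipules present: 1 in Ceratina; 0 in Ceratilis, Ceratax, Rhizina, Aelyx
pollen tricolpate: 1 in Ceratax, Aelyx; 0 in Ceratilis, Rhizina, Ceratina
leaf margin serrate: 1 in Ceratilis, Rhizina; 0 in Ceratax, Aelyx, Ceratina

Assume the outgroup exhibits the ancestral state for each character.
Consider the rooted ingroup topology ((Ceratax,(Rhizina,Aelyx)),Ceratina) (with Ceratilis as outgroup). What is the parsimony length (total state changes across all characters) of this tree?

Map each character onto ((Ceratax,(Rhizina,Aelyx)),Ceratina) (rooted by Ceratilis) and count the minimum state changes it requires (Fitch parsimony):
elongate rostrum: 1; tarsal claw bifid: 1; stipules present: 1; pollen tricolpate: 2; leaf margin serrate: 2.
Total tree length = 7.

7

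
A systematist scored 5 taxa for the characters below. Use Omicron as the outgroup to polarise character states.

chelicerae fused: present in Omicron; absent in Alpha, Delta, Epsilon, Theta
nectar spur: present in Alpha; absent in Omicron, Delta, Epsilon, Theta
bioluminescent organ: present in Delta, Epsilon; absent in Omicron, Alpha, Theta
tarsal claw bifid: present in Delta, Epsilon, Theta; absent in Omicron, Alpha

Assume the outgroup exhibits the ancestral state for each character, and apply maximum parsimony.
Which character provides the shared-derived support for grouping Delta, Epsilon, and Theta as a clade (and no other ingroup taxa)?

tarsal claw bifid

Character polarity is set by the outgroup: the derived state is whichever differs from the outgroup's state, so for chelicerae fused the derived state is 'absent', and for the remaining characters it is 'present'.
All ingroup taxa share the derived state 'absent' for chelicerae fused; it defines the ingroup but does not resolve relationships within it.
nectar spur (derived state 'present') is unique to Alpha (autapomorphy; uninformative for grouping).
bioluminescent organ (derived state 'present') is shared by Delta and Epsilon — a synapomorphy uniting that clade.
Only Delta, Epsilon, and Theta show the derived state 'present' for tarsal claw bifid, supporting them as a clade.
Most parsimonious ingroup topology: (Alpha,((Delta,Epsilon),Theta)).
The clade {Delta, Epsilon, Theta} is supported by tarsal claw bifid: its derived state 'present' occurs in exactly those taxa and in no other taxon (including the outgroup).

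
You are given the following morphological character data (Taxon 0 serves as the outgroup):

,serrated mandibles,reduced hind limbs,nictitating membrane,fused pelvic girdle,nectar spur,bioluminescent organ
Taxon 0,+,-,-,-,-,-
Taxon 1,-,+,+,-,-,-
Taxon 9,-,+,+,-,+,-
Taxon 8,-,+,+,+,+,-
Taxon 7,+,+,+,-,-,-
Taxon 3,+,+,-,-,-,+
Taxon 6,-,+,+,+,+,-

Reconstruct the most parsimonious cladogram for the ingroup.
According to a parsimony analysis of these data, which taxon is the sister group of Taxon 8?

Character polarity is set by the outgroup: the derived state is whichever differs from the outgroup's state, so for serrated mandibles the derived state is '-', and for the remaining characters it is '+'.
serrated mandibles: derived state '-' in Taxon 1, Taxon 6, Taxon 8, and Taxon 9 only — synapomorphy for {Taxon 1, Taxon 6, Taxon 8, Taxon 9}.
All ingroup taxa share the derived state '+' for reduced hind limbs; it defines the ingroup but does not resolve relationships within it.
nictitating membrane (derived state '+') is shared by Taxon 1, Taxon 6, Taxon 7, Taxon 8, and Taxon 9 — a synapomorphy uniting that clade.
fused pelvic girdle: derived state '+' in Taxon 6 and Taxon 8 only — synapomorphy for {Taxon 6, Taxon 8}.
nectar spur (derived state '+') is shared by Taxon 6, Taxon 8, and Taxon 9 — a synapomorphy uniting that clade.
bioluminescent organ: derived state '+' in Taxon 3 only — an autapomorphy, so it tells us nothing about relationships among taxa.
Most parsimonious ingroup topology: (((Taxon 1,(Taxon 9,(Taxon 8,Taxon 6))),Taxon 7),Taxon 3).
Taxon 8 and Taxon 6 form a cherry on this tree, so they are sister taxa.

Taxon 6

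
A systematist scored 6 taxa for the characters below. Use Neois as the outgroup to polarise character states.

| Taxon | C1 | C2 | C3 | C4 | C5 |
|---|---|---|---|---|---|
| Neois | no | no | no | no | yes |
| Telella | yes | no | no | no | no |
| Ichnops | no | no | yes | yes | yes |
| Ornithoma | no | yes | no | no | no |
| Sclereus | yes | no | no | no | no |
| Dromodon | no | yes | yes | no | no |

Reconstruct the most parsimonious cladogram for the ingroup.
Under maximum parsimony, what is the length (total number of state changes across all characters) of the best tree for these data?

Character polarity is set by the outgroup: the derived state is whichever differs from the outgroup's state, so for C5 the derived state is 'no', and for the remaining characters it is 'yes'.
C1 (derived state 'yes') is shared by Sclereus and Telella — a synapomorphy uniting that clade.
C2 (derived state 'yes') is shared by Dromodon and Ornithoma — a synapomorphy uniting that clade.
C3 groups Dromodon and Ichnops, which is incompatible with the clades supported by the remaining characters; treating it as convergent (homoplasy) costs fewer steps than any alternative tree.
C4 (derived state 'yes') is unique to Ichnops (autapomorphy; uninformative for grouping).
C5 (derived state 'no') is shared by Dromodon, Ornithoma, Sclereus, and Telella — a synapomorphy uniting that clade.
Most parsimonious ingroup topology: (Ichnops,((Telella,Sclereus),(Dromodon,Ornithoma))).
Changes per character on this tree: C1: 1; C2: 1; C3: 2; C4: 1; C5: 1.
Total = 6.

6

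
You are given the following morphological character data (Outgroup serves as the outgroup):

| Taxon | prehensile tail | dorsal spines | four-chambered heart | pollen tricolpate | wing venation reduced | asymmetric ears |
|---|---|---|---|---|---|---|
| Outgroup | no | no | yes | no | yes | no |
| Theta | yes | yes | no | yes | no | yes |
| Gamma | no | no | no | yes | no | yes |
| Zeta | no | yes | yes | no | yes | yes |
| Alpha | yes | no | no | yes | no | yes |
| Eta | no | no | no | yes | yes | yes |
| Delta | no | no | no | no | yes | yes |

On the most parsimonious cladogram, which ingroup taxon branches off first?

Zeta

Character polarity is set by the outgroup: the derived state is whichever differs from the outgroup's state, so for four-chambered heart, wing venation reduced the derived state is 'no', and for the remaining characters it is 'yes'.
prehensile tail: derived state 'yes' in Alpha and Theta only — synapomorphy for {Alpha, Theta}.
dorsal spines groups Theta and Zeta, which is incompatible with the clades supported by the remaining characters; treating it as convergent (homoplasy) costs fewer steps than any alternative tree.
four-chambered heart: derived state 'no' in Alpha, Delta, Eta, Gamma, and Theta only — synapomorphy for {Alpha, Delta, Eta, Gamma, Theta}.
Only Alpha, Eta, Gamma, and Theta show the derived state 'yes' for pollen tricolpate, supporting them as a clade.
wing venation reduced: derived state 'no' in Alpha, Gamma, and Theta only — synapomorphy for {Alpha, Gamma, Theta}.
All ingroup taxa share the derived state 'yes' for asymmetric ears; it defines the ingroup but does not resolve relationships within it.
Most parsimonious ingroup topology: (((((Theta,Alpha),Gamma),Eta),Delta),Zeta).
Zeta is sister to the clade containing all other ingroup taxa, so it is the earliest-diverging (most basal) ingroup lineage.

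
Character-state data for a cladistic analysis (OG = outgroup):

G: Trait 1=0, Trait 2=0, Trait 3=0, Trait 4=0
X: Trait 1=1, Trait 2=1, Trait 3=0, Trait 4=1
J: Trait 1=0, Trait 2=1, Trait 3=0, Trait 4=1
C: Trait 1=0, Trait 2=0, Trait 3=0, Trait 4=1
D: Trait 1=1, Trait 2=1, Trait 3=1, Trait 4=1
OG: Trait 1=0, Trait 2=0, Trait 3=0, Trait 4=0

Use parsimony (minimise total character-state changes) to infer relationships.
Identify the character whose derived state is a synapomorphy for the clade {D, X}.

The outgroup has state '0' for every character, so '1' is the derived state throughout.
Only D and X show the derived state '1' for Trait 1, supporting them as a clade.
Trait 2 (derived state '1') is shared by D, J, and X — a synapomorphy uniting that clade.
Trait 3: derived state '1' in D only — an autapomorphy, so it tells us nothing about relationships among taxa.
Only C, D, J, and X show the derived state '1' for Trait 4, supporting them as a clade.
Most parsimonious ingroup topology: ((((D,X),J),C),G).
The clade {D, X} is supported by Trait 1: its derived state '1' occurs in exactly those taxa and in no other taxon (including the outgroup).

Trait 1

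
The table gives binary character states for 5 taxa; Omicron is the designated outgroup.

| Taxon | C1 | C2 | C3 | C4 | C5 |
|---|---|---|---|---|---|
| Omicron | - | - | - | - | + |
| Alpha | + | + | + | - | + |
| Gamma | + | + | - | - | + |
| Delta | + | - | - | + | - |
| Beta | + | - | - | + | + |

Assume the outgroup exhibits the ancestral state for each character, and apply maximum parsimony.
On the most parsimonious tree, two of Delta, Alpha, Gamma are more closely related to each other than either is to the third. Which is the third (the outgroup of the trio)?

Delta

Character polarity is set by the outgroup: the derived state is whichever differs from the outgroup's state, so for C5 the derived state is '-', and for the remaining characters it is '+'.
All ingroup taxa share the derived state '+' for C1; it defines the ingroup but does not resolve relationships within it.
Only Alpha and Gamma show the derived state '+' for C2, supporting them as a clade.
C3: derived state '+' in Alpha only — an autapomorphy, so it tells us nothing about relationships among taxa.
Only Beta and Delta show the derived state '+' for C4, supporting them as a clade.
C5 (derived state '-') is unique to Delta (autapomorphy; uninformative for grouping).
Most parsimonious ingroup topology: ((Alpha,Gamma),(Delta,Beta)).
Gamma and Alpha share a more recent common ancestor with each other than either does with Delta, so Delta is the least closely related of the three.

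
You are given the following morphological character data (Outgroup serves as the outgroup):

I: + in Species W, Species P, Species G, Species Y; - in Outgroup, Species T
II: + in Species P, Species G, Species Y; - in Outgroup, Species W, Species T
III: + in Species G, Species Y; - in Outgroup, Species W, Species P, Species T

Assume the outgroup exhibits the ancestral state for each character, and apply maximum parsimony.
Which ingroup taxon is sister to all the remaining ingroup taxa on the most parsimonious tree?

Species T

The outgroup has state '-' for every character, so '+' is the derived state throughout.
Only Species G, Species P, Species W, and Species Y show the derived state '+' for I, supporting them as a clade.
Only Species G, Species P, and Species Y show the derived state '+' for II, supporting them as a clade.
III (derived state '+') is shared by Species G and Species Y — a synapomorphy uniting that clade.
Most parsimonious ingroup topology: ((Species W,(Species P,(Species G,Species Y))),Species T).
Species T is sister to the clade containing all other ingroup taxa, so it is the earliest-diverging (most basal) ingroup lineage.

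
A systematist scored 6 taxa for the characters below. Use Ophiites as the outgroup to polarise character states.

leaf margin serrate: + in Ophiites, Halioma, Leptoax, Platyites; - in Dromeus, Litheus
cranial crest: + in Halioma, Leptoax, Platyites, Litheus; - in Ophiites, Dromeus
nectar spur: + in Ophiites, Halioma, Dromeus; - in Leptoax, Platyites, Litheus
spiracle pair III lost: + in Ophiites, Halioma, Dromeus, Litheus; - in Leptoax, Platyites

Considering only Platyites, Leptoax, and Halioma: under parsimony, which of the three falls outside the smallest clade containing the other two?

Character polarity is set by the outgroup: the derived state is whichever differs from the outgroup's state, so for leaf margin serrate, nectar spur, spiracle pair III lost the derived state is '-', and for the remaining characters it is '+'.
leaf margin serrate (state '-') occurs in Dromeus and Litheus but conflicts with the nesting implied by the other characters — most parsimoniously interpreted as homoplasy.
Only Halioma, Leptoax, Litheus, and Platyites show the derived state '+' for cranial crest, supporting them as a clade.
nectar spur: derived state '-' in Leptoax, Litheus, and Platyites only — synapomorphy for {Leptoax, Litheus, Platyites}.
spiracle pair III lost (derived state '-') is shared by Leptoax and Platyites — a synapomorphy uniting that clade.
Most parsimonious ingroup topology: ((Halioma,((Leptoax,Platyites),Litheus)),Dromeus).
Platyites and Leptoax share a more recent common ancestor with each other than either does with Halioma, so Halioma is the least closely related of the three.

Halioma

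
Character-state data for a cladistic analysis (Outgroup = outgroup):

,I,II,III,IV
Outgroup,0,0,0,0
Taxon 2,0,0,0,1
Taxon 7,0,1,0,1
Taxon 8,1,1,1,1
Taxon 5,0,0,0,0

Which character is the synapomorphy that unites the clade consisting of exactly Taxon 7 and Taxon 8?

The outgroup has state '0' for every character, so '1' is the derived state throughout.
I (derived state '1') is unique to Taxon 8 (autapomorphy; uninformative for grouping).
Only Taxon 7 and Taxon 8 show the derived state '1' for II, supporting them as a clade.
III: derived state '1' in Taxon 8 only — an autapomorphy, so it tells us nothing about relationships among taxa.
Only Taxon 2, Taxon 7, and Taxon 8 show the derived state '1' for IV, supporting them as a clade.
Most parsimonious ingroup topology: ((Taxon 2,(Taxon 7,Taxon 8)),Taxon 5).
The clade {Taxon 7, Taxon 8} is supported by II: its derived state '1' occurs in exactly those taxa and in no other taxon (including the outgroup).

II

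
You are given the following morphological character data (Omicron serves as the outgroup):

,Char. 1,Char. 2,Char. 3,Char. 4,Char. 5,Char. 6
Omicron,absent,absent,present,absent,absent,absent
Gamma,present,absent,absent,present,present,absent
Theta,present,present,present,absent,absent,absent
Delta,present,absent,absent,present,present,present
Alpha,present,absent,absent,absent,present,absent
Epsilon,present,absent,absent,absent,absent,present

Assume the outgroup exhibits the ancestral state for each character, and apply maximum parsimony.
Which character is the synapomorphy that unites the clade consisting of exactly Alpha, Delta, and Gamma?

Char. 5

Character polarity is set by the outgroup: the derived state is whichever differs from the outgroup's state, so for Char. 3 the derived state is 'absent', and for the remaining characters it is 'present'.
All ingroup taxa share the derived state 'present' for Char. 1; it defines the ingroup but does not resolve relationships within it.
Char. 2: derived state 'present' in Theta only — an autapomorphy, so it tells us nothing about relationships among taxa.
Char. 3: derived state 'absent' in Alpha, Delta, Epsilon, and Gamma only — synapomorphy for {Alpha, Delta, Epsilon, Gamma}.
Char. 4: derived state 'present' in Delta and Gamma only — synapomorphy for {Delta, Gamma}.
Char. 5: derived state 'present' in Alpha, Delta, and Gamma only — synapomorphy for {Alpha, Delta, Gamma}.
Char. 6 groups Delta and Epsilon, which is incompatible with the clades supported by the remaining characters; treating it as convergent (homoplasy) costs fewer steps than any alternative tree.
Most parsimonious ingroup topology: ((((Gamma,Delta),Alpha),Epsilon),Theta).
The clade {Alpha, Delta, Gamma} is supported by Char. 5: its derived state 'present' occurs in exactly those taxa and in no other taxon (including the outgroup).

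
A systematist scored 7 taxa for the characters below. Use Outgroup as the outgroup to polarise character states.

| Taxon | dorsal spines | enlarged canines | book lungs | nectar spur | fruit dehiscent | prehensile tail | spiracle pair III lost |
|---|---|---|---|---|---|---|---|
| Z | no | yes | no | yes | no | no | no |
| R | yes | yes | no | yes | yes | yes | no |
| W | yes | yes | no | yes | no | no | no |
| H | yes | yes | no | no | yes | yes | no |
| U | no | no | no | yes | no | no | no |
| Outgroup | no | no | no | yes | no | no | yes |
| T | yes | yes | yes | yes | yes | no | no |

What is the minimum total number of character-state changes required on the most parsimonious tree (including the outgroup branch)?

Character polarity is set by the outgroup: the derived state is whichever differs from the outgroup's state, so for nectar spur, spiracle pair III lost the derived state is 'no', and for the remaining characters it is 'yes'.
dorsal spines (derived state 'yes') is shared by H, R, T, and W — a synapomorphy uniting that clade.
enlarged canines (derived state 'yes') is shared by H, R, T, W, and Z — a synapomorphy uniting that clade.
book lungs: derived state 'yes' in T only — an autapomorphy, so it tells us nothing about relationships among taxa.
nectar spur: derived state 'no' in H only — an autapomorphy, so it tells us nothing about relationships among taxa.
fruit dehiscent (derived state 'yes') is shared by H, R, and T — a synapomorphy uniting that clade.
Only H and R show the derived state 'yes' for prehensile tail, supporting them as a clade.
spiracle pair III lost (derived state 'no') is shared by all ingroup taxa — unites the whole ingroup.
Most parsimonious ingroup topology: (((((H,R),T),W),Z),U).
Changes per character on this tree: dorsal spines: 1; enlarged canines: 1; book lungs: 1; nectar spur: 1; fruit dehiscent: 1; prehensile tail: 1; spiracle pair III lost: 1.
Total = 7.

7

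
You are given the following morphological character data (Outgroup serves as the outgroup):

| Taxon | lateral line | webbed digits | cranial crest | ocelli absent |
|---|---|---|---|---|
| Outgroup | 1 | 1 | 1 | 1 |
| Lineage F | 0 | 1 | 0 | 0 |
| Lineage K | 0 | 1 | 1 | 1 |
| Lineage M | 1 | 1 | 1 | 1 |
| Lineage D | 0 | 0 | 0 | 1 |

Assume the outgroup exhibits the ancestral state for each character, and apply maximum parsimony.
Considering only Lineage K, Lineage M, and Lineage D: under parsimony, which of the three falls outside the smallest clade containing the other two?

The outgroup has state '1' for every character, so '0' is the derived state throughout.
Only Lineage D, Lineage F, and Lineage K show the derived state '0' for lateral line, supporting them as a clade.
webbed digits (derived state '0') is unique to Lineage D (autapomorphy; uninformative for grouping).
Only Lineage D and Lineage F show the derived state '0' for cranial crest, supporting them as a clade.
ocelli absent: derived state '0' in Lineage F only — an autapomorphy, so it tells us nothing about relationships among taxa.
Most parsimonious ingroup topology: (((Lineage F,Lineage D),Lineage K),Lineage M).
Lineage D and Lineage K share a more recent common ancestor with each other than either does with Lineage M, so Lineage M is the least closely related of the three.

Lineage M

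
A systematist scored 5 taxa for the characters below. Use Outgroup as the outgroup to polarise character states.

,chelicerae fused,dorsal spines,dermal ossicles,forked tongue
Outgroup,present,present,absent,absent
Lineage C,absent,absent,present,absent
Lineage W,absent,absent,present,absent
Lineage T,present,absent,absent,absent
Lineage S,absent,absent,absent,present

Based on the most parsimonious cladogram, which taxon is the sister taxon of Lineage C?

Character polarity is set by the outgroup: the derived state is whichever differs from the outgroup's state, so for chelicerae fused, dorsal spines the derived state is 'absent', and for the remaining characters it is 'present'.
Only Lineage C, Lineage S, and Lineage W show the derived state 'absent' for chelicerae fused, supporting them as a clade.
dorsal spines (derived state 'absent') is shared by all ingroup taxa — unites the whole ingroup.
dermal ossicles: derived state 'present' in Lineage C and Lineage W only — synapomorphy for {Lineage C, Lineage W}.
forked tongue (derived state 'present') is unique to Lineage S (autapomorphy; uninformative for grouping).
Most parsimonious ingroup topology: (((Lineage C,Lineage W),Lineage S),Lineage T).
Lineage C and Lineage W form a cherry on this tree, so they are sister taxa.

Lineage W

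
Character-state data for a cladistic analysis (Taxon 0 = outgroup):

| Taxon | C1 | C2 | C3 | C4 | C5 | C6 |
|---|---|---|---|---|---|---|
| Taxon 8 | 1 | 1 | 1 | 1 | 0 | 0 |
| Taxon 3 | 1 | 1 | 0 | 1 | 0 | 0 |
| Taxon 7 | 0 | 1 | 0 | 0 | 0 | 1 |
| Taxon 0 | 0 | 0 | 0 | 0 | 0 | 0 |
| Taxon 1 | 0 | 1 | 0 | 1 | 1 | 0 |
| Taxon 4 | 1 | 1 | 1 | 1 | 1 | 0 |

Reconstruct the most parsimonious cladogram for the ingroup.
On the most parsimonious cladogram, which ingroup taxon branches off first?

The outgroup has state '0' for every character, so '1' is the derived state throughout.
C1: derived state '1' in Taxon 3, Taxon 4, and Taxon 8 only — synapomorphy for {Taxon 3, Taxon 4, Taxon 8}.
All ingroup taxa share the derived state '1' for C2; it defines the ingroup but does not resolve relationships within it.
C3: derived state '1' in Taxon 4 and Taxon 8 only — synapomorphy for {Taxon 4, Taxon 8}.
C4: derived state '1' in Taxon 1, Taxon 3, Taxon 4, and Taxon 8 only — synapomorphy for {Taxon 1, Taxon 3, Taxon 4, Taxon 8}.
C5 groups Taxon 1 and Taxon 4, which is incompatible with the clades supported by the remaining characters; treating it as convergent (homoplasy) costs fewer steps than any alternative tree.
C6 (derived state '1') is unique to Taxon 7 (autapomorphy; uninformative for grouping).
Most parsimonious ingroup topology: ((((Taxon 4,Taxon 8),Taxon 3),Taxon 1),Taxon 7).
Taxon 7 is sister to the clade containing all other ingroup taxa, so it is the earliest-diverging (most basal) ingroup lineage.

Taxon 7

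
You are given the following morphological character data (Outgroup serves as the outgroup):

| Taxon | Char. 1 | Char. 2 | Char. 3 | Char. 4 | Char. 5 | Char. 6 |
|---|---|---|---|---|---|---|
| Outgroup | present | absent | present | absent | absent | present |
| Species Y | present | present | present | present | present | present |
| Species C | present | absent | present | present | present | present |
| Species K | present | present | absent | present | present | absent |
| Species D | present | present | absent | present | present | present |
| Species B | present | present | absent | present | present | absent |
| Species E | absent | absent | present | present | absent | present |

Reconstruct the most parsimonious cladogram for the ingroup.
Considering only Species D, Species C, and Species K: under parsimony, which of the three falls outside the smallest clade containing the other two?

Character polarity is set by the outgroup: the derived state is whichever differs from the outgroup's state, so for Char. 1, Char. 3, Char. 6 the derived state is 'absent', and for the remaining characters it is 'present'.
Char. 1: derived state 'absent' in Species E only — an autapomorphy, so it tells us nothing about relationships among taxa.
Char. 2: derived state 'present' in Species B, Species D, Species K, and Species Y only — synapomorphy for {Species B, Species D, Species K, Species Y}.
Char. 3 (derived state 'absent') is shared by Species B, Species D, and Species K — a synapomorphy uniting that clade.
All ingroup taxa share the derived state 'present' for Char. 4; it defines the ingroup but does not resolve relationships within it.
Char. 5: derived state 'present' in Species B, Species C, Species D, Species K, and Species Y only — synapomorphy for {Species B, Species C, Species D, Species K, Species Y}.
Only Species B and Species K show the derived state 'absent' for Char. 6, supporting them as a clade.
Most parsimonious ingroup topology: (((Species Y,((Species K,Species B),Species D)),Species C),Species E).
Species K and Species D share a more recent common ancestor with each other than either does with Species C, so Species C is the least closely related of the three.

Species C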